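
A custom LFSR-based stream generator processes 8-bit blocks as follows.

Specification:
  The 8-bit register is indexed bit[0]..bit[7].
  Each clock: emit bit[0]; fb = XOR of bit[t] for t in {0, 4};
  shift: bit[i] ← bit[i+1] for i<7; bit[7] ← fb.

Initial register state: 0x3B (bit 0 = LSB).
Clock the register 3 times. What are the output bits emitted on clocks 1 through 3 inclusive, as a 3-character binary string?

reg_0 = 0x3B
clock 1: out=1, reg = 0x1D
clock 2: out=1, reg = 0x0E
clock 3: out=0, reg = 0x07

110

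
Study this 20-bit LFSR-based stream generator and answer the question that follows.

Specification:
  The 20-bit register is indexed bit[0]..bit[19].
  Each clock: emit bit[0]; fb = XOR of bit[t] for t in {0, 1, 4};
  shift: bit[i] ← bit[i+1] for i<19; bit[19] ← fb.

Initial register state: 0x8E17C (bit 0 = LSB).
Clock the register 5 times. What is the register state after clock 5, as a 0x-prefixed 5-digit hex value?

0xAC70B

reg_0 = 0x8E17C
clock 1: out=0, reg = 0xC70BE
clock 2: out=0, reg = 0x6385F
clock 3: out=1, reg = 0xB1C2F
clock 4: out=1, reg = 0x58E17
clock 5: out=1, reg = 0xAC70B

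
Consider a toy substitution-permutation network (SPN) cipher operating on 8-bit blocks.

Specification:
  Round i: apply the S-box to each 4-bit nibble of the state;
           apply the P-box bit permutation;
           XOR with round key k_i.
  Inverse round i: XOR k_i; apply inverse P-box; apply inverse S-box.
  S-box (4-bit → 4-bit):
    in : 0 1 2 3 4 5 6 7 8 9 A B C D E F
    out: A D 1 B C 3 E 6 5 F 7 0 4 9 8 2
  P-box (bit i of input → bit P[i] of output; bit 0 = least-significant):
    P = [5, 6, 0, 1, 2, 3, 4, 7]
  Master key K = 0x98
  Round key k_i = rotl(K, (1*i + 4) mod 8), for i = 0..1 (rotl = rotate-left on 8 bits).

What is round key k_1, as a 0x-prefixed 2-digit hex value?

0x13

K = 0x98
k_0 = rotl(K, (1*0+4) mod 8) = rotl(K, 4) = 0x89
k_1 = rotl(K, (1*1+4) mod 8) = rotl(K, 5) = 0x13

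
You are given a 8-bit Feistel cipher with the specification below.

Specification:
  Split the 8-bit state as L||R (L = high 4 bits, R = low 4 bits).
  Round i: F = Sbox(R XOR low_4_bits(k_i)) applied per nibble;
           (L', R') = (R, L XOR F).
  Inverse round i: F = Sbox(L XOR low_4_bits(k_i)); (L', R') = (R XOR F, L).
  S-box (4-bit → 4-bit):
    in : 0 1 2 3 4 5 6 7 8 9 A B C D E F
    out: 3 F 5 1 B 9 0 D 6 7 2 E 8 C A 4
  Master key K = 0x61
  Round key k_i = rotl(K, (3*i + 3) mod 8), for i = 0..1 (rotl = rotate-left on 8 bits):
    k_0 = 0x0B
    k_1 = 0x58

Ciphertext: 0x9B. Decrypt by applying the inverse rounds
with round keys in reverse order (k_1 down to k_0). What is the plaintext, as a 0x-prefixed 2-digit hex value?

s_0 = ciphertext = 0x9B
s_1 = InvRound(s_0, k_1) = 0x49
s_2 = InvRound(s_1, k_0) = 0xD4

0xD4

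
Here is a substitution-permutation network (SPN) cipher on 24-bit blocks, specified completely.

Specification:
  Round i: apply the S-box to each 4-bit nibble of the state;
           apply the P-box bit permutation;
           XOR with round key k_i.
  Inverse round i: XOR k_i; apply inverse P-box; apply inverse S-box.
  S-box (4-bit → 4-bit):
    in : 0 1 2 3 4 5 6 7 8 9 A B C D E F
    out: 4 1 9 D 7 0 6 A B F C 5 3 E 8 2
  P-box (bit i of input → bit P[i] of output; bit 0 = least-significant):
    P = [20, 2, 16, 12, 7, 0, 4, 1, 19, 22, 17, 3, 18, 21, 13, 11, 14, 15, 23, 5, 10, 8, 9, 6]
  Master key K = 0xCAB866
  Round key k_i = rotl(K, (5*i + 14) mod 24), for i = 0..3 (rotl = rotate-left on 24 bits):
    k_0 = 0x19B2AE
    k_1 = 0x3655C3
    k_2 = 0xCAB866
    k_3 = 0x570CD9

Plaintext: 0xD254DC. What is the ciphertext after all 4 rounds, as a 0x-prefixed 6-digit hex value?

0x804F33

s_0 = plaintext = 0xD254DC
s_1 = Round(s_0, k_0) = 0x43F1D9
s_2 = Round(s_1, k_1) = 0x8F02F4
s_3 = Round(s_2, k_2) = 0xD31D2B
s_4 = Round(s_3, k_3) = 0x804F33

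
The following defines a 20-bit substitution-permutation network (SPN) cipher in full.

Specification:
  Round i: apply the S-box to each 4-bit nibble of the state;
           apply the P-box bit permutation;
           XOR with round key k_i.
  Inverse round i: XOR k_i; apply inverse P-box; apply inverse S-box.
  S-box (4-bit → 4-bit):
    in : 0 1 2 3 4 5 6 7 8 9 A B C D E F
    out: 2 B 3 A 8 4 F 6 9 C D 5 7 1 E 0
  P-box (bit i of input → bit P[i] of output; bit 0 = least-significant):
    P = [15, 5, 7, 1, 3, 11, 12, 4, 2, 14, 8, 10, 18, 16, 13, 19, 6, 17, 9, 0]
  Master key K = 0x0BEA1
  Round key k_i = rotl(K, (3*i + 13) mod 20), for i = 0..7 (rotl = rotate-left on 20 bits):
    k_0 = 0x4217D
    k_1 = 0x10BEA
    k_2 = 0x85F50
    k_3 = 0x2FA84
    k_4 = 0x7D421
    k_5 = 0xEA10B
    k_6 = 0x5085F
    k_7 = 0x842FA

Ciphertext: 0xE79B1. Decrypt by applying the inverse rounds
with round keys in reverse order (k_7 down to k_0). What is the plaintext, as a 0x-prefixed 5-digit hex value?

s_0 = ciphertext = 0xE79B1
s_1 = InvRound(s_0, k_7) = 0x6B5C4
s_2 = InvRound(s_1, k_6) = 0x3796A
s_3 = InvRound(s_2, k_5) = 0x81072
s_4 = InvRound(s_3, k_4) = 0x11348
s_5 = InvRound(s_4, k_3) = 0x27C2B
s_6 = InvRound(s_5, k_2) = 0x69583
s_7 = InvRound(s_6, k_1) = 0x624C2
s_8 = InvRound(s_7, k_0) = 0x3FA8E

0x3FA8E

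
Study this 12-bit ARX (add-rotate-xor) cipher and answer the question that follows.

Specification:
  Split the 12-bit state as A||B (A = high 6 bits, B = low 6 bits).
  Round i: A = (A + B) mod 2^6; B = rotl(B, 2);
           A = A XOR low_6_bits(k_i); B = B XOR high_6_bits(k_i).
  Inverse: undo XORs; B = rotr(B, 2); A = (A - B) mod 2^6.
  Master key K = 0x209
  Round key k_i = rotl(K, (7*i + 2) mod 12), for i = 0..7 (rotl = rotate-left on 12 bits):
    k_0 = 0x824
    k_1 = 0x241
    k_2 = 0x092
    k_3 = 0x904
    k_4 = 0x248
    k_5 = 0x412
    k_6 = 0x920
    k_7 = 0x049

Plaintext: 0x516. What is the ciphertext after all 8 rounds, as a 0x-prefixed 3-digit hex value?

0x202

s_0 = plaintext = 0x516
s_1 = Round(s_0, k_0) = 0x3B9
s_2 = Round(s_1, k_1) = 0x1AE
s_3 = Round(s_2, k_2) = 0x9B8
s_4 = Round(s_3, k_3) = 0x687
s_5 = Round(s_4, k_4) = 0xA55
s_6 = Round(s_5, k_5) = 0xB05
s_7 = Round(s_6, k_6) = 0x470
s_8 = Round(s_7, k_7) = 0x202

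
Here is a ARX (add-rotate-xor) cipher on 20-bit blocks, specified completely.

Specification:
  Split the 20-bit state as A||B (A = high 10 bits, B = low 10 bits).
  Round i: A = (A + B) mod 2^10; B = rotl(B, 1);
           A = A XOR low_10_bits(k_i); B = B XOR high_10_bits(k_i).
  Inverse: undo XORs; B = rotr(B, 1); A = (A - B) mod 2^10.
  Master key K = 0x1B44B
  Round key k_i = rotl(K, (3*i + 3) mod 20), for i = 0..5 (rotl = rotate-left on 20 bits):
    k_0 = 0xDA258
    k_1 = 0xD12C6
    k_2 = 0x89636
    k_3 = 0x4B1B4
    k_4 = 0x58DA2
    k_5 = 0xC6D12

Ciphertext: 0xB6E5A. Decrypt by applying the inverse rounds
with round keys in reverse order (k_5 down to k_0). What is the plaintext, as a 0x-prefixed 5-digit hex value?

0x250CD

s_0 = ciphertext = 0xB6E5A
s_1 = InvRound(s_0, k_5) = 0x4A6A0
s_2 = InvRound(s_1, k_4) = 0x2ABE1
s_3 = InvRound(s_2, k_3) = 0x6E366
s_4 = InvRound(s_3, k_2) = 0x3B6A1
s_5 = InvRound(s_4, k_1) = 0xCE6F2
s_6 = InvRound(s_5, k_0) = 0x250CD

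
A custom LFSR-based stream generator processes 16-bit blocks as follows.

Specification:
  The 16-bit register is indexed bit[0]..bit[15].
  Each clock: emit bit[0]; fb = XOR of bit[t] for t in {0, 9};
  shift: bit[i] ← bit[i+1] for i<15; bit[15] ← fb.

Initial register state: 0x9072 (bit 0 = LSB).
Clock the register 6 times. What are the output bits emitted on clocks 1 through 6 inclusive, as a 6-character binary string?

reg_0 = 0x9072
clock 1: out=0, reg = 0x4839
clock 2: out=1, reg = 0xA41C
clock 3: out=0, reg = 0x520E
clock 4: out=0, reg = 0xA907
clock 5: out=1, reg = 0xD483
clock 6: out=1, reg = 0xEA41

010011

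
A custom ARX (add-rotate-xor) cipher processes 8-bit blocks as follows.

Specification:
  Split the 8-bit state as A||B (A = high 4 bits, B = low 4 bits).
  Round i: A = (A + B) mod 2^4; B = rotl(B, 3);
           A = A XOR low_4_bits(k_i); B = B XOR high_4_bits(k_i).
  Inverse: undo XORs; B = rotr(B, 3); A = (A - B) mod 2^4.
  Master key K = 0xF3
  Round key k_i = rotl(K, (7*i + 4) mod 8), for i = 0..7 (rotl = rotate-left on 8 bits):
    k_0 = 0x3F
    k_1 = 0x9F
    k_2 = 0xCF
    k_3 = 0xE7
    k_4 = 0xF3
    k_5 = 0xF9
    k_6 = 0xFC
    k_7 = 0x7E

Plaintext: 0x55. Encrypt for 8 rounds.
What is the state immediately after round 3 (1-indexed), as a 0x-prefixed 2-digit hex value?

0x96

s_0 = plaintext = 0x55
s_1 = Round(s_0, k_0) = 0x59
s_2 = Round(s_1, k_1) = 0x15
s_3 = Round(s_2, k_2) = 0x96
s_4 = Round(s_3, k_3) = 0x8D
s_5 = Round(s_4, k_4) = 0x61
s_6 = Round(s_5, k_5) = 0xE7
s_7 = Round(s_6, k_6) = 0x94
s_8 = Round(s_7, k_7) = 0x35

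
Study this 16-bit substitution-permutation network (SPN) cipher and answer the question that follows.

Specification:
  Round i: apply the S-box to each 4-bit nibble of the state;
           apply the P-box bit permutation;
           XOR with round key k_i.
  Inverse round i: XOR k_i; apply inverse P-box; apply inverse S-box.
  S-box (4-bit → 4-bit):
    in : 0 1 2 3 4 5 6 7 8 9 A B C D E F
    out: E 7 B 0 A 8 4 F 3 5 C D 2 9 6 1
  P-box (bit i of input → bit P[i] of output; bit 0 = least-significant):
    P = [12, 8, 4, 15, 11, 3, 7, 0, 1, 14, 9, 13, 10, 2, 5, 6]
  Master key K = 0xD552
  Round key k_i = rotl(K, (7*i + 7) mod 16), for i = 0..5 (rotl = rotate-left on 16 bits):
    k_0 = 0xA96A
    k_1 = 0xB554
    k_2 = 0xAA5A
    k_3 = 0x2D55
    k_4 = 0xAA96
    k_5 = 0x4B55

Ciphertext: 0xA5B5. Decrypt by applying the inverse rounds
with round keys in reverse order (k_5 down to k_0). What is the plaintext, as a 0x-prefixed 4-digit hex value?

s_0 = ciphertext = 0xA5B5
s_1 = InvRound(s_0, k_5) = 0xB095
s_2 = InvRound(s_1, k_4) = 0x39DF
s_3 = InvRound(s_2, k_3) = 0xFFEF
s_4 = InvRound(s_3, k_2) = 0x1CA1
s_5 = InvRound(s_4, k_1) = 0x05B0
s_6 = InvRound(s_5, k_0) = 0xDD1A

0xDD1A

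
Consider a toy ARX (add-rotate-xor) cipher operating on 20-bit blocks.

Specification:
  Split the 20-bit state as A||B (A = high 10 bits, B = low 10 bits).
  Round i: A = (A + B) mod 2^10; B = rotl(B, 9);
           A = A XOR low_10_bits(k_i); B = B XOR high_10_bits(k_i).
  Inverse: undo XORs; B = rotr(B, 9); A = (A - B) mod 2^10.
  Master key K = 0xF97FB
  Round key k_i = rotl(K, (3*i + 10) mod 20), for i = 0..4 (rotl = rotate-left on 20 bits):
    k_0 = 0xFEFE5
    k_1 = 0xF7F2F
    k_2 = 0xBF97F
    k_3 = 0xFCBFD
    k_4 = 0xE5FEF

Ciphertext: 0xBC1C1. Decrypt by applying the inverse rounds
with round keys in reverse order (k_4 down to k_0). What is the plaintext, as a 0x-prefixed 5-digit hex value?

s_0 = ciphertext = 0xBC1C1
s_1 = InvRound(s_0, k_4) = 0x1C8AD
s_2 = InvRound(s_1, k_3) = 0x342BF
s_3 = InvRound(s_2, k_2) = 0x4B482
s_4 = InvRound(s_3, k_1) = 0xD1EBB
s_5 = InvRound(s_4, k_0) = 0x88A80

0x88A80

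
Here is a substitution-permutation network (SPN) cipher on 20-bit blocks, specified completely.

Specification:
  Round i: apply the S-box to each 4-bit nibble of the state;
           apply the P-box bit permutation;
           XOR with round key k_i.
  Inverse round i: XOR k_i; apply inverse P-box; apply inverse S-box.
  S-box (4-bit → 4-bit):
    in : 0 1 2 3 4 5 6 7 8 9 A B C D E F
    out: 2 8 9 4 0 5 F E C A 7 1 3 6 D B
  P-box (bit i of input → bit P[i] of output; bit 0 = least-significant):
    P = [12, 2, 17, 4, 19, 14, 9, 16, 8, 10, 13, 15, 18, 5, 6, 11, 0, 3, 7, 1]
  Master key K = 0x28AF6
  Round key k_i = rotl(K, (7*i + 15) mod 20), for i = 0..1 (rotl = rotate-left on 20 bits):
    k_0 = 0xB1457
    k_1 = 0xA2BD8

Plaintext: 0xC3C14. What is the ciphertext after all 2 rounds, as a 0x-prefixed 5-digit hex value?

0x9B341

s_0 = plaintext = 0xC3C14
s_1 = Round(s_0, k_0) = 0xA111E
s_2 = Round(s_1, k_1) = 0x9B341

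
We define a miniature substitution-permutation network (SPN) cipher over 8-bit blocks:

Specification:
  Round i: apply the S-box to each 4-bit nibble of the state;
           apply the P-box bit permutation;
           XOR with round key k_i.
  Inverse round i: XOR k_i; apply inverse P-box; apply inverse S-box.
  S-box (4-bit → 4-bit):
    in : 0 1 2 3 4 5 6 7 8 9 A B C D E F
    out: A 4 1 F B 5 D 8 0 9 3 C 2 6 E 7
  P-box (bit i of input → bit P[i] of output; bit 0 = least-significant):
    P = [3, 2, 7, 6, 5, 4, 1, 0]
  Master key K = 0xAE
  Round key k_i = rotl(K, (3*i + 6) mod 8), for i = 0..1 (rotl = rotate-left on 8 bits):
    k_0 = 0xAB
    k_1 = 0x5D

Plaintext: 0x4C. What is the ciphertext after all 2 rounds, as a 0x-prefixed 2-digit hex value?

0xB8

s_0 = plaintext = 0x4C
s_1 = Round(s_0, k_0) = 0x9E
s_2 = Round(s_1, k_1) = 0xB8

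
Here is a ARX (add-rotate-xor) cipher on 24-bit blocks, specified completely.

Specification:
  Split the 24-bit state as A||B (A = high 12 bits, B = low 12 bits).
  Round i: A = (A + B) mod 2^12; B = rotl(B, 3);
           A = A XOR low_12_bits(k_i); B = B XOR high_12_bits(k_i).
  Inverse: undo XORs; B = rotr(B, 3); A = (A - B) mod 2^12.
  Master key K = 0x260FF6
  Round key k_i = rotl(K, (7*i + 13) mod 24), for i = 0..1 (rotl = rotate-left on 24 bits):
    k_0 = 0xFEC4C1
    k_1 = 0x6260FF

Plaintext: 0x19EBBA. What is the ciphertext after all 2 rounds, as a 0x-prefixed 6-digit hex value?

s_0 = plaintext = 0x19EBBA
s_1 = Round(s_0, k_0) = 0x999239
s_2 = Round(s_1, k_1) = 0xB2D7EF

0xB2D7EF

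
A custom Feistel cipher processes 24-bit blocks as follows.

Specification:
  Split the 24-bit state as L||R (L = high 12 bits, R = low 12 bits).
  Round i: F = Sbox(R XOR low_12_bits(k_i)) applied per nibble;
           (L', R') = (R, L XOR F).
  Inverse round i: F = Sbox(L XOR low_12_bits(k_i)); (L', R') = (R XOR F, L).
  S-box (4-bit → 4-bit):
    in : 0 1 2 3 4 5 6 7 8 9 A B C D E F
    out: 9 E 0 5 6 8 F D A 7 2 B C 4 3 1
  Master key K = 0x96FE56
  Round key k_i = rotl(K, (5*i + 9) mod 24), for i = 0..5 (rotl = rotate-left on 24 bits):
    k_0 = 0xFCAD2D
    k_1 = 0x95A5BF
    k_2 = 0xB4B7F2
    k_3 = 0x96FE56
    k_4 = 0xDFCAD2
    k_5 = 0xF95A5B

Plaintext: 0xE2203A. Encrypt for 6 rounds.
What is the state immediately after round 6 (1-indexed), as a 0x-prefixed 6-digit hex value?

s_0 = plaintext = 0xE2203A
s_1 = Round(s_0, k_0) = 0x03AACF
s_2 = Round(s_1, k_1) = 0xACF1E3
s_3 = Round(s_2, k_2) = 0x1E3521
s_4 = Round(s_3, k_3) = 0x521A3E
s_5 = Round(s_4, k_4) = 0xA3EC1D
s_6 = Round(s_5, k_5) = 0xC1D551

0xC1D551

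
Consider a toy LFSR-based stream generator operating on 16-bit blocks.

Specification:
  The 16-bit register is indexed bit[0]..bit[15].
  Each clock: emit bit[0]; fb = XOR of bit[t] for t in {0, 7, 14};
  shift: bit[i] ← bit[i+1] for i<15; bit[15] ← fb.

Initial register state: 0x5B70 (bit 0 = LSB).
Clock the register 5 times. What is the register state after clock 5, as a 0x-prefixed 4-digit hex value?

0x5ADB

reg_0 = 0x5B70
clock 1: out=0, reg = 0xADB8
clock 2: out=0, reg = 0xD6DC
clock 3: out=0, reg = 0x6B6E
clock 4: out=0, reg = 0xB5B7
clock 5: out=1, reg = 0x5ADB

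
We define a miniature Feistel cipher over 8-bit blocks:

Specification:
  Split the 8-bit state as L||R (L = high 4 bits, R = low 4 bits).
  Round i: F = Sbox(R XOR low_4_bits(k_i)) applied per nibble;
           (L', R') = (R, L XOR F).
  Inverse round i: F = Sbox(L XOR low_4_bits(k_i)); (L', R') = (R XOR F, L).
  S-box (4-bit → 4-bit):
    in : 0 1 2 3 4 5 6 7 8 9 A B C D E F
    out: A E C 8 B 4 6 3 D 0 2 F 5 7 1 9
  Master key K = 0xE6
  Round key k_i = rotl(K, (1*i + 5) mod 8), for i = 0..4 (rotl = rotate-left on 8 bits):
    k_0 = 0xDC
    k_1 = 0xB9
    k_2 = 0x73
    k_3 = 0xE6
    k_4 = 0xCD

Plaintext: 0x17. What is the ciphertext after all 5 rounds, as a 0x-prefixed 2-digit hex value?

0xBB

s_0 = plaintext = 0x17
s_1 = Round(s_0, k_0) = 0x7E
s_2 = Round(s_1, k_1) = 0xE4
s_3 = Round(s_2, k_2) = 0x4D
s_4 = Round(s_3, k_3) = 0xDB
s_5 = Round(s_4, k_4) = 0xBB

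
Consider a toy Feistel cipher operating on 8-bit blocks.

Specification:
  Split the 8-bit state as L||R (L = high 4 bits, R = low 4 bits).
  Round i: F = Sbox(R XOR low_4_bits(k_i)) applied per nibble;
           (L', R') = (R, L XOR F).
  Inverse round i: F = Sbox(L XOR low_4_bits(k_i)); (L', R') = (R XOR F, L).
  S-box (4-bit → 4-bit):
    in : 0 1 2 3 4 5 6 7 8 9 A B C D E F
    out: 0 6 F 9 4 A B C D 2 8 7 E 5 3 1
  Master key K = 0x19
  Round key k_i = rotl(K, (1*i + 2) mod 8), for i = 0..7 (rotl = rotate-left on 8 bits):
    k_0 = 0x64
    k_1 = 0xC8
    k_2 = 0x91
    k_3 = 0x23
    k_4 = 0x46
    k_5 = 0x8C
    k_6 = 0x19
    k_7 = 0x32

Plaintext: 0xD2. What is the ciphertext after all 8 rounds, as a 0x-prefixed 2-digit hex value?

0xA7

s_0 = plaintext = 0xD2
s_1 = Round(s_0, k_0) = 0x26
s_2 = Round(s_1, k_1) = 0x61
s_3 = Round(s_2, k_2) = 0x16
s_4 = Round(s_3, k_3) = 0x6B
s_5 = Round(s_4, k_4) = 0xB3
s_6 = Round(s_5, k_5) = 0x3A
s_7 = Round(s_6, k_6) = 0xAA
s_8 = Round(s_7, k_7) = 0xA7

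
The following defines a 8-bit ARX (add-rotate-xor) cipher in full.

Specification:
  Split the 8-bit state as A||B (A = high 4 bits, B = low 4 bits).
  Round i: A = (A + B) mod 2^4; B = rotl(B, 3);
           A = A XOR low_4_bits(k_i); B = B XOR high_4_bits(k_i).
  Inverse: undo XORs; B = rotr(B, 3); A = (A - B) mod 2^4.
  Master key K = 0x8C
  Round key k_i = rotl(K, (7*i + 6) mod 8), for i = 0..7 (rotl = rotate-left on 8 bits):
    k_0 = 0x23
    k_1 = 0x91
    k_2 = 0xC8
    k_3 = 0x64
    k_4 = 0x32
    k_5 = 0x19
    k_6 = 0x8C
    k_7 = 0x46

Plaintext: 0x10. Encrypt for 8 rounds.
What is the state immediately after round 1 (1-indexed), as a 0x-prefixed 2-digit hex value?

s_0 = plaintext = 0x10
s_1 = Round(s_0, k_0) = 0x22
s_2 = Round(s_1, k_1) = 0x58
s_3 = Round(s_2, k_2) = 0x58
s_4 = Round(s_3, k_3) = 0x92
s_5 = Round(s_4, k_4) = 0x92
s_6 = Round(s_5, k_5) = 0x20
s_7 = Round(s_6, k_6) = 0xE8
s_8 = Round(s_7, k_7) = 0x00

0x22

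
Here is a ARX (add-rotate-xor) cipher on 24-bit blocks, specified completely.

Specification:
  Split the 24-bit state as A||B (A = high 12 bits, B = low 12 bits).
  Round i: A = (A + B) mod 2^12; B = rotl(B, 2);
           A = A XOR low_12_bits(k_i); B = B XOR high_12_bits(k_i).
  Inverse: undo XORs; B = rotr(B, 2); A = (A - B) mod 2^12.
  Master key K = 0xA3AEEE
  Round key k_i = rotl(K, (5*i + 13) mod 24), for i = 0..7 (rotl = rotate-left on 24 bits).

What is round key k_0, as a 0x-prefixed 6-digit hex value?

K = 0xA3AEEE
k_0 = rotl(K, (5*0+13) mod 24) = rotl(K, 13) = 0xDDD475

0xDDD475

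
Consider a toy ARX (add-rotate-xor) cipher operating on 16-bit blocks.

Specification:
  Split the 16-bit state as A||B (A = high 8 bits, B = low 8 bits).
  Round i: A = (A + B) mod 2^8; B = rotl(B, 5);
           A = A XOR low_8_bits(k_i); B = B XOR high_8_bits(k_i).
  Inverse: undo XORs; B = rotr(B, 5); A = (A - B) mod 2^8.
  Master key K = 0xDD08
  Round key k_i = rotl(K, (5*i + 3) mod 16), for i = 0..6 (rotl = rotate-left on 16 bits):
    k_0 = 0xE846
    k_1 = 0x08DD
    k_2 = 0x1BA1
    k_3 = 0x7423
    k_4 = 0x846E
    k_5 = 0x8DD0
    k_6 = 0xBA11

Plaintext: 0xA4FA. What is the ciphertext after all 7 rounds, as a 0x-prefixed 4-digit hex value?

s_0 = plaintext = 0xA4FA
s_1 = Round(s_0, k_0) = 0xD8B7
s_2 = Round(s_1, k_1) = 0x52FE
s_3 = Round(s_2, k_2) = 0xF1C4
s_4 = Round(s_3, k_3) = 0x96EC
s_5 = Round(s_4, k_4) = 0xEC19
s_6 = Round(s_5, k_5) = 0xD5AE
s_7 = Round(s_6, k_6) = 0x926F

0x926F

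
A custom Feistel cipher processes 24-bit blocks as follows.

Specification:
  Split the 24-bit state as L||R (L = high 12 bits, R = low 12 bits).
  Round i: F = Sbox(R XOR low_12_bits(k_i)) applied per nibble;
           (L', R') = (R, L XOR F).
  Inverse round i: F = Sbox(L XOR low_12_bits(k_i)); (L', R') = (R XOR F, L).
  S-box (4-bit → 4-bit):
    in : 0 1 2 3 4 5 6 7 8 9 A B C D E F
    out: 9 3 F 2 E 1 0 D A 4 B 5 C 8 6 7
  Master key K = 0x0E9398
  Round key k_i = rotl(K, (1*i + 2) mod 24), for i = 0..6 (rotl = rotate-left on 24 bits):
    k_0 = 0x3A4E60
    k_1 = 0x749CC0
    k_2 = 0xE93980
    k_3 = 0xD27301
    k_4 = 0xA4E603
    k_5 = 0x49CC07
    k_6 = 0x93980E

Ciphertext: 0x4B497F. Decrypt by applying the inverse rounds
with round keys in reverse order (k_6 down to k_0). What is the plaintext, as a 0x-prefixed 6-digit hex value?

s_0 = ciphertext = 0x4B497F
s_1 = InvRound(s_0, k_6) = 0x5244B4
s_2 = InvRound(s_1, k_5) = 0x046524
s_3 = InvRound(s_2, k_4) = 0x5C5046
s_4 = InvRound(s_3, k_3) = 0x0885C5
s_5 = InvRound(s_4, k_2) = 0x15F088
s_6 = InvRound(s_5, k_1) = 0x8CF15F
s_7 = InvRound(s_6, k_0) = 0x1E88CF

0x1E88CF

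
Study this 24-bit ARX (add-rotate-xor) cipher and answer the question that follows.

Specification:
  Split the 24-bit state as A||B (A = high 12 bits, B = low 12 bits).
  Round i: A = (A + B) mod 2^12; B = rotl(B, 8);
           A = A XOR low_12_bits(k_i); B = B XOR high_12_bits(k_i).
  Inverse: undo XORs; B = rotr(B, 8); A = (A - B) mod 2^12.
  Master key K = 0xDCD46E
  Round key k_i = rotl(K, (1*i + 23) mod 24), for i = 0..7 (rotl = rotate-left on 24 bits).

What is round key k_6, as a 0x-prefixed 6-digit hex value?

0x9A8DDB

K = 0xDCD46E
k_0 = rotl(K, (1*0+23) mod 24) = rotl(K, 23) = 0x6E6A37
k_1 = rotl(K, (1*1+23) mod 24) = rotl(K, 0) = 0xDCD46E
k_2 = rotl(K, (1*2+23) mod 24) = rotl(K, 1) = 0xB9A8DD
k_3 = rotl(K, (1*3+23) mod 24) = rotl(K, 2) = 0x7351BB
k_4 = rotl(K, (1*4+23) mod 24) = rotl(K, 3) = 0xE6A376
k_5 = rotl(K, (1*5+23) mod 24) = rotl(K, 4) = 0xCD46ED
k_6 = rotl(K, (1*6+23) mod 24) = rotl(K, 5) = 0x9A8DDB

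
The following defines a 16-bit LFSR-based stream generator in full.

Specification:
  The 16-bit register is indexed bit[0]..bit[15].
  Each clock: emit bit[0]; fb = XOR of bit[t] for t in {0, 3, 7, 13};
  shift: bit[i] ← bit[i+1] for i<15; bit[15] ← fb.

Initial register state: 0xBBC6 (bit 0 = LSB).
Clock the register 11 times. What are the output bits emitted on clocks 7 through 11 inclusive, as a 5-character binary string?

11110

reg_0 = 0xBBC6
clock 1: out=0, reg = 0x5DE3
clock 2: out=1, reg = 0x2EF1
clock 3: out=1, reg = 0x9778
clock 4: out=0, reg = 0xCBBC
clock 5: out=0, reg = 0x65DE
clock 6: out=0, reg = 0xB2EF
clock 7: out=1, reg = 0x5977
clock 8: out=1, reg = 0xACBB
clock 9: out=1, reg = 0x565D
clock 10: out=1, reg = 0x2B2E
clock 11: out=0, reg = 0x1597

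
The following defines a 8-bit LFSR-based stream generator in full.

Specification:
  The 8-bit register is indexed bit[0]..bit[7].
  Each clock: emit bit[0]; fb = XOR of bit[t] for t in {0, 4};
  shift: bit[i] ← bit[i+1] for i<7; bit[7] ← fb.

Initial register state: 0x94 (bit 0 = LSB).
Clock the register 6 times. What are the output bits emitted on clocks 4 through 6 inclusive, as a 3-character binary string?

reg_0 = 0x94
clock 1: out=0, reg = 0xCA
clock 2: out=0, reg = 0x65
clock 3: out=1, reg = 0xB2
clock 4: out=0, reg = 0xD9
clock 5: out=1, reg = 0x6C
clock 6: out=0, reg = 0x36

010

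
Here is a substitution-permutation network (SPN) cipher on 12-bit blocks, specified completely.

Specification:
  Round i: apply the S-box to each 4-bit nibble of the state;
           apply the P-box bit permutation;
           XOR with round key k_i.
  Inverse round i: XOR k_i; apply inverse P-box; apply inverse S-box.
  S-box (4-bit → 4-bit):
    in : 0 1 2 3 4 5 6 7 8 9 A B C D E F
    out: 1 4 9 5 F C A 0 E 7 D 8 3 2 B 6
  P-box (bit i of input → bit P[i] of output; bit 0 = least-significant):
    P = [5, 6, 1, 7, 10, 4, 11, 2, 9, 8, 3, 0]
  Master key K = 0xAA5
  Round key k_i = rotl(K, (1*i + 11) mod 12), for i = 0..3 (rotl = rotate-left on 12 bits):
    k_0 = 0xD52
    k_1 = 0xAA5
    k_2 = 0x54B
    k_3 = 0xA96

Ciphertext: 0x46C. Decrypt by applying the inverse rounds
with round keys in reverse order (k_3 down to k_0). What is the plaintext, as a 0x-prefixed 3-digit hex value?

0x554

s_0 = ciphertext = 0x46C
s_1 = InvRound(s_0, k_3) = 0x394
s_2 = InvRound(s_1, k_2) = 0xAE8
s_3 = InvRound(s_2, k_1) = 0x5BD
s_4 = InvRound(s_3, k_0) = 0x554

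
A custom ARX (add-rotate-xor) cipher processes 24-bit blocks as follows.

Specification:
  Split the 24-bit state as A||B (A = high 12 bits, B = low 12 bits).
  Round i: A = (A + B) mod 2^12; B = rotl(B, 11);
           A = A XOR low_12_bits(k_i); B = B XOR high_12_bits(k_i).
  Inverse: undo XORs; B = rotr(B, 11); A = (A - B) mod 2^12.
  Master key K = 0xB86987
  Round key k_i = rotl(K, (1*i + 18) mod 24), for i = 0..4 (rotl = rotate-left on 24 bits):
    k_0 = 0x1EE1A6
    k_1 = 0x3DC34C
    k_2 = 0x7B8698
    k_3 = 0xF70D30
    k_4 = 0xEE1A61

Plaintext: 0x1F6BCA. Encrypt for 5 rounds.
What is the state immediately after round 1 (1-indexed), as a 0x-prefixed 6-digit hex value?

0xC6640B

s_0 = plaintext = 0x1F6BCA
s_1 = Round(s_0, k_0) = 0xC6640B
s_2 = Round(s_1, k_1) = 0x33D9D9
s_3 = Round(s_2, k_2) = 0xB8EB54
s_4 = Round(s_3, k_3) = 0xBD2ADA
s_5 = Round(s_4, k_4) = 0xCCDB8C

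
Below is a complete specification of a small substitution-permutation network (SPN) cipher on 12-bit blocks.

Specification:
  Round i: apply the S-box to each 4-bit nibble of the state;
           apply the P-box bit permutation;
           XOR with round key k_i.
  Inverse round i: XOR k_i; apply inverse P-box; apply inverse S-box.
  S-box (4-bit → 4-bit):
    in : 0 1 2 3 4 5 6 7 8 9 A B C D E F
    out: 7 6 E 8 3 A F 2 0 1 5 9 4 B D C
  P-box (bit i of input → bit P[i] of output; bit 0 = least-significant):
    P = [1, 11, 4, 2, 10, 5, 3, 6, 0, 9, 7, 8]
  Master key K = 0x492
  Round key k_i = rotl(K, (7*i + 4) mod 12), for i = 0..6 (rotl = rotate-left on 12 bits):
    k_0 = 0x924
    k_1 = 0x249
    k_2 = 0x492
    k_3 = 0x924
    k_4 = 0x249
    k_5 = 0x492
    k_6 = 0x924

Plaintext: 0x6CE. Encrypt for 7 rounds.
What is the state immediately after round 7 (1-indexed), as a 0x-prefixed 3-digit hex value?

s_0 = plaintext = 0x6CE
s_1 = Round(s_0, k_0) = 0xABB
s_2 = Round(s_1, k_1) = 0x68E
s_3 = Round(s_2, k_2) = 0x705
s_4 = Round(s_3, k_3) = 0x708
s_5 = Round(s_4, k_4) = 0x461
s_6 = Round(s_5, k_5) = 0xAEB
s_7 = Round(s_6, k_6) = 0xDEB

0xDEB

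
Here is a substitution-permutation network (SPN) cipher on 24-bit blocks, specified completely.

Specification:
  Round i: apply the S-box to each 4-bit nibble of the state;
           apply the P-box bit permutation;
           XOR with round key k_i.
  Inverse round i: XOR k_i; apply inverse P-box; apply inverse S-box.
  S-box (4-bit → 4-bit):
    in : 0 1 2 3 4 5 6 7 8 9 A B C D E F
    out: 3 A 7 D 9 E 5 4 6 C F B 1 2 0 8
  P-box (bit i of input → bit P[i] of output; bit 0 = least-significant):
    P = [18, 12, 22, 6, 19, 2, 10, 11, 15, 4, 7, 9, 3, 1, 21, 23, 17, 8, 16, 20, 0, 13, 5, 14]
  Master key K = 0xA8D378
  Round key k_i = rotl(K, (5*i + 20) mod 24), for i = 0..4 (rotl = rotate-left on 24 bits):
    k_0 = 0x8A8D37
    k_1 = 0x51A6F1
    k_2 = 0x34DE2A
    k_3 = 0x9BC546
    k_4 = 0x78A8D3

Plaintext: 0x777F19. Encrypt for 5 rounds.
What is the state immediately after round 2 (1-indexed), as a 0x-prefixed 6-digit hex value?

0x27AB37

s_0 = plaintext = 0x777F19
s_1 = Round(s_0, k_0) = 0xEB8753
s_2 = Round(s_1, k_1) = 0x27AB37
s_3 = Round(s_2, k_2) = 0xDD7011
s_4 = Round(s_3, k_3) = 0xBB7C12
s_5 = Round(s_4, k_4) = 0x0E51D6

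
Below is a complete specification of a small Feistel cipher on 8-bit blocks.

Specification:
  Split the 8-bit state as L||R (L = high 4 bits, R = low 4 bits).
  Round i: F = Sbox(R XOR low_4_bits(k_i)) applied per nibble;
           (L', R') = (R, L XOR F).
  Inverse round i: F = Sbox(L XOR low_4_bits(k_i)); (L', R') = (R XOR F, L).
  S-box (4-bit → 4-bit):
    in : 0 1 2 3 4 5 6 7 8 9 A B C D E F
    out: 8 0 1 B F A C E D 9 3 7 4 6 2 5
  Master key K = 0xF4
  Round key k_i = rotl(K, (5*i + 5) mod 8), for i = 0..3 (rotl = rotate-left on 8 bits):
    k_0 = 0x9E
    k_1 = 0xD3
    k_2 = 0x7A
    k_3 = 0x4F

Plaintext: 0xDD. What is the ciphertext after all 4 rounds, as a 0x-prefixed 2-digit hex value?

s_0 = plaintext = 0xDD
s_1 = Round(s_0, k_0) = 0xD6
s_2 = Round(s_1, k_1) = 0x67
s_3 = Round(s_2, k_2) = 0x70
s_4 = Round(s_3, k_3) = 0x02

0x02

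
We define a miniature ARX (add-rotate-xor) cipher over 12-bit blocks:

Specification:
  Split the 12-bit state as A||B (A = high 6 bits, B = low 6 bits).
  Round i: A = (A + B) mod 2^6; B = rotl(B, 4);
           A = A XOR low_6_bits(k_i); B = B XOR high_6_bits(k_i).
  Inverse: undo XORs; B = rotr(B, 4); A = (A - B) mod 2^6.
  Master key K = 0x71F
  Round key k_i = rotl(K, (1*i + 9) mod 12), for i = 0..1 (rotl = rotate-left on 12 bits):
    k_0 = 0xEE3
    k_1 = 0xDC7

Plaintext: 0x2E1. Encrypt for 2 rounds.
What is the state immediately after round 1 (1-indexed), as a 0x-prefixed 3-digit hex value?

s_0 = plaintext = 0x2E1
s_1 = Round(s_0, k_0) = 0x3E3
s_2 = Round(s_1, k_1) = 0xD4F

0x3E3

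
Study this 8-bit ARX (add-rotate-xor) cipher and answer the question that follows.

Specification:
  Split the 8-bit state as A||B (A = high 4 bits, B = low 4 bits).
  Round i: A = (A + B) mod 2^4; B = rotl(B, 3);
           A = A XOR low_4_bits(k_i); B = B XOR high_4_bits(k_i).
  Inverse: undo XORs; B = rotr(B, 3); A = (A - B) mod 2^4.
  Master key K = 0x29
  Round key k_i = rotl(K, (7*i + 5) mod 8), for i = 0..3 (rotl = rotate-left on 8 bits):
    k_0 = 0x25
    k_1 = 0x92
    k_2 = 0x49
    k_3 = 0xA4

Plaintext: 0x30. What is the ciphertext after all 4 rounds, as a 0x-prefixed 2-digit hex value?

0xFA

s_0 = plaintext = 0x30
s_1 = Round(s_0, k_0) = 0x62
s_2 = Round(s_1, k_1) = 0xA8
s_3 = Round(s_2, k_2) = 0xB0
s_4 = Round(s_3, k_3) = 0xFA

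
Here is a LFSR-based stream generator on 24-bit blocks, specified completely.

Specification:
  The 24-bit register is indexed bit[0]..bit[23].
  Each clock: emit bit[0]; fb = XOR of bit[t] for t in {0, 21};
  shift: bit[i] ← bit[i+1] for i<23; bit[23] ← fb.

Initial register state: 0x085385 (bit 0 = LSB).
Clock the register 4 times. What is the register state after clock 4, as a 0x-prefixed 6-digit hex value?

reg_0 = 0x085385
clock 1: out=1, reg = 0x8429C2
clock 2: out=0, reg = 0x4214E1
clock 3: out=1, reg = 0xA10A70
clock 4: out=0, reg = 0xD08538

0xD08538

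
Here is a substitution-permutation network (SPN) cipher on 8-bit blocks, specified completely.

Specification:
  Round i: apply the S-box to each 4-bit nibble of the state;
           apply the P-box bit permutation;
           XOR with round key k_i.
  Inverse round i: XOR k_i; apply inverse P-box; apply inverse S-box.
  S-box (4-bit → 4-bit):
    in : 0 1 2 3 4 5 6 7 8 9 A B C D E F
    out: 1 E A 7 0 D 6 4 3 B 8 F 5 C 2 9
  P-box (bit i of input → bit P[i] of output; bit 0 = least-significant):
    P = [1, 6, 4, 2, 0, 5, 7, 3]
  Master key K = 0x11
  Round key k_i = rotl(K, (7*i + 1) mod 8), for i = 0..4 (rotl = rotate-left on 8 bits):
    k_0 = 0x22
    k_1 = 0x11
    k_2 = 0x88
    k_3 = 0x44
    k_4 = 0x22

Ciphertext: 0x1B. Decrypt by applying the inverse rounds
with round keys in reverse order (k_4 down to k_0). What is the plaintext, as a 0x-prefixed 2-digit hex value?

s_0 = ciphertext = 0x1B
s_1 = InvRound(s_0, k_4) = 0x97
s_2 = InvRound(s_1, k_3) = 0xC3
s_3 = InvRound(s_2, k_2) = 0xF8
s_4 = InvRound(s_3, k_1) = 0xBE
s_5 = InvRound(s_4, k_0) = 0xDD

0xDD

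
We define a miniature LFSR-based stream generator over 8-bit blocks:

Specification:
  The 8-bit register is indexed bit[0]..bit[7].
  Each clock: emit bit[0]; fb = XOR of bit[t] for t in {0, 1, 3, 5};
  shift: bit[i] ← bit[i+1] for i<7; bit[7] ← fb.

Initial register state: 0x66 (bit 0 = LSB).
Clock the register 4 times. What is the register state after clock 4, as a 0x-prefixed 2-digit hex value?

0xA6

reg_0 = 0x66
clock 1: out=0, reg = 0x33
clock 2: out=1, reg = 0x99
clock 3: out=1, reg = 0x4C
clock 4: out=0, reg = 0xA6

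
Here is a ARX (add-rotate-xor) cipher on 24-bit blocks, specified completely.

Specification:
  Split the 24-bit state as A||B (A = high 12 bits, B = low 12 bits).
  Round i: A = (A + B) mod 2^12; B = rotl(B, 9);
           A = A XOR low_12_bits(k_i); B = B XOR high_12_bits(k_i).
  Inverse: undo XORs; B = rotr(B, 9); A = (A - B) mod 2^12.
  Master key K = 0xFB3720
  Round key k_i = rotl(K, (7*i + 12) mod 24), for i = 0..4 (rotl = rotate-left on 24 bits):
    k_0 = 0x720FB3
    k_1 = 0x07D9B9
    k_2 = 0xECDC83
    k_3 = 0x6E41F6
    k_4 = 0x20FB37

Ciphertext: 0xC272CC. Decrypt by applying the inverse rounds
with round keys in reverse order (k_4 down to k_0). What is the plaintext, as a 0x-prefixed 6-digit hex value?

0x578D67

s_0 = ciphertext = 0xC272CC
s_1 = InvRound(s_0, k_4) = 0x0F8618
s_2 = InvRound(s_1, k_3) = 0x92E7E0
s_3 = InvRound(s_2, k_2) = 0xC4196C
s_4 = InvRound(s_3, k_1) = 0xD6C88C
s_5 = InvRound(s_4, k_0) = 0x578D67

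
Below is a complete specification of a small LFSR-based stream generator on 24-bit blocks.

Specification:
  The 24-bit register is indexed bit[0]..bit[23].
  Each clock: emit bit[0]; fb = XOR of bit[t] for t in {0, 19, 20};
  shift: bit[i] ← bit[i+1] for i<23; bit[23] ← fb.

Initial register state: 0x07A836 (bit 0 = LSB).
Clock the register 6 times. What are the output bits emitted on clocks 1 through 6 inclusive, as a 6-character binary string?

reg_0 = 0x07A836
clock 1: out=0, reg = 0x03D41B
clock 2: out=1, reg = 0x81EA0D
clock 3: out=1, reg = 0xC0F506
clock 4: out=0, reg = 0x607A83
clock 5: out=1, reg = 0xB03D41
clock 6: out=1, reg = 0x581EA0

011011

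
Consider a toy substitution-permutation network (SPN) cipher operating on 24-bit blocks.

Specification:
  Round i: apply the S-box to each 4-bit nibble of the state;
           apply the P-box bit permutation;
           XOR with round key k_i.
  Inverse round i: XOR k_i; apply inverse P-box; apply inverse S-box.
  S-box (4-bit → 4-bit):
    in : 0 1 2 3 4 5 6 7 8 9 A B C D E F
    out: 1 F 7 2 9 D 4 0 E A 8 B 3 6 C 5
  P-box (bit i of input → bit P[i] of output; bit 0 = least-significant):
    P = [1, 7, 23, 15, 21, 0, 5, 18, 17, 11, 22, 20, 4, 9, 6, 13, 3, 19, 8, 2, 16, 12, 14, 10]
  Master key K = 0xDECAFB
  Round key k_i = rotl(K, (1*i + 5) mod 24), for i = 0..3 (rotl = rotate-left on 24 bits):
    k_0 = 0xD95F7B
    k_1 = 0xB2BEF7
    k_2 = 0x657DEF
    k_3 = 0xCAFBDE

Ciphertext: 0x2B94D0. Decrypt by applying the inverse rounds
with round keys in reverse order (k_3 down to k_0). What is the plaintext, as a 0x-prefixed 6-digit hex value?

0x0856AD

s_0 = ciphertext = 0x2B94D0
s_1 = InvRound(s_0, k_3) = 0x559D0F
s_2 = InvRound(s_1, k_2) = 0x67EAF9
s_3 = InvRound(s_2, k_1) = 0x147EAF
s_4 = InvRound(s_3, k_0) = 0x0856AD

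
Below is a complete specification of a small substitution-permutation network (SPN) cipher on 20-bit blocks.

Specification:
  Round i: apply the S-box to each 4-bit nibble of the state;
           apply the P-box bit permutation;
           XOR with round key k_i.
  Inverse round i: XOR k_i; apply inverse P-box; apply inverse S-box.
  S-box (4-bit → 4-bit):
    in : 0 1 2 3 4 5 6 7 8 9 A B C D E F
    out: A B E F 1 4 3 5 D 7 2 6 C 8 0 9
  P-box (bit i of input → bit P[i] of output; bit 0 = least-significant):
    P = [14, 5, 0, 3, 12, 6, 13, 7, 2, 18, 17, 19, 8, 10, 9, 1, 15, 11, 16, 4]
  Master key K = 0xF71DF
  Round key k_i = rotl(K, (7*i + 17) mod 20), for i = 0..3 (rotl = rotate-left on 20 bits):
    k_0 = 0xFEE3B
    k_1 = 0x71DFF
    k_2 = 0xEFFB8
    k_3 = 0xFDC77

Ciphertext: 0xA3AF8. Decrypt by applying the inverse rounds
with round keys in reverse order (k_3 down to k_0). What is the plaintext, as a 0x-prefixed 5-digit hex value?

0xE0505

s_0 = ciphertext = 0xA3AF8
s_1 = InvRound(s_0, k_3) = 0x726C8
s_2 = InvRound(s_1, k_2) = 0x34D66
s_3 = InvRound(s_2, k_1) = 0xDEAF8
s_4 = InvRound(s_3, k_0) = 0xE0505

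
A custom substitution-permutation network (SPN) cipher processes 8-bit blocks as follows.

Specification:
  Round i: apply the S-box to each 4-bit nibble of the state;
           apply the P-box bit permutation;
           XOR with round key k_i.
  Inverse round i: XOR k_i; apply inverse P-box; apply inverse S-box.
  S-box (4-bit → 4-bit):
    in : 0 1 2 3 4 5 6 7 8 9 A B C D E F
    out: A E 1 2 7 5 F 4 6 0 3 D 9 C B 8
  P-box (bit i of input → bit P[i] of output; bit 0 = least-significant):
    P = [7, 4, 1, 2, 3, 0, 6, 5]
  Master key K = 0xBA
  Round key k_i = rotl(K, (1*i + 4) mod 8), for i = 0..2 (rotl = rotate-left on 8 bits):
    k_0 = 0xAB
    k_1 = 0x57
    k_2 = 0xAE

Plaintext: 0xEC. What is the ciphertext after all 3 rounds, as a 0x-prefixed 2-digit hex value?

s_0 = plaintext = 0xEC
s_1 = Round(s_0, k_0) = 0x06
s_2 = Round(s_1, k_1) = 0xE0
s_3 = Round(s_2, k_2) = 0x93

0x93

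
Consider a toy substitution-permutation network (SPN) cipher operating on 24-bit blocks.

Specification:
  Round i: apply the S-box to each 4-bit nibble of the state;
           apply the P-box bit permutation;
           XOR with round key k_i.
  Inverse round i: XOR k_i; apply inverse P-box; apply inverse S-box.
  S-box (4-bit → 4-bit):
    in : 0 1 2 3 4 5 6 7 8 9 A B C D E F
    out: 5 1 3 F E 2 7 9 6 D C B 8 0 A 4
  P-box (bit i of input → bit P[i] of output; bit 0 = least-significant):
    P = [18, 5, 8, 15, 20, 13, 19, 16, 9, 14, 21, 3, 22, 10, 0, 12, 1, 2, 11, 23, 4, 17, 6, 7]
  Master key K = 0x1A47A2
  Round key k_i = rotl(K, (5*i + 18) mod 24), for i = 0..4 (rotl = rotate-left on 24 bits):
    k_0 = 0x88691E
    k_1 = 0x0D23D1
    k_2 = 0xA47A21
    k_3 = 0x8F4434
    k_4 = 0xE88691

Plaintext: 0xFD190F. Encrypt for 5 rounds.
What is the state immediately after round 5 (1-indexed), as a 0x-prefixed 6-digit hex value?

s_0 = plaintext = 0xFD190F
s_1 = Round(s_0, k_0) = 0xF06A56
s_2 = Round(s_1, k_1) = 0x690EBA
s_3 = Round(s_2, k_2) = 0x77937A
s_4 = Round(s_3, k_3) = 0x7E97AF
s_5 = Round(s_4, k_4) = 0x21950C

0x21950C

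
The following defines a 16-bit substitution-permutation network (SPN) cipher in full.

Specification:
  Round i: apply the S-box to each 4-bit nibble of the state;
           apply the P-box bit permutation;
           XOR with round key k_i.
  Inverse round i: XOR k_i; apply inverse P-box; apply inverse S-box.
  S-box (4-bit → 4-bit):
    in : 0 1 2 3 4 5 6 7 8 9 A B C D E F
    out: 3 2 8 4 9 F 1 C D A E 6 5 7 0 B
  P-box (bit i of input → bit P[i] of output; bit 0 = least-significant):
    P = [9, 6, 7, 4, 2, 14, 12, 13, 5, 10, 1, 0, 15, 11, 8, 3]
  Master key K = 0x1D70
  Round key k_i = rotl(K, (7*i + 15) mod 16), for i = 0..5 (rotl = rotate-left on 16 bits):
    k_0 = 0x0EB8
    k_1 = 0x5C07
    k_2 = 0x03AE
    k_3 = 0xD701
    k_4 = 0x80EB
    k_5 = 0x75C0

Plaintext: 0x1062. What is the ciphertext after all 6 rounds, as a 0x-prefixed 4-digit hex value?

0xDA95

s_0 = plaintext = 0x1062
s_1 = Round(s_0, k_0) = 0x028C
s_2 = Round(s_1, k_1) = 0xE682
s_3 = Round(s_2, k_2) = 0x339A
s_4 = Round(s_3, k_3) = 0xB6D3
s_5 = Round(s_4, k_4) = 0xD94F
s_6 = Round(s_5, k_5) = 0xDA95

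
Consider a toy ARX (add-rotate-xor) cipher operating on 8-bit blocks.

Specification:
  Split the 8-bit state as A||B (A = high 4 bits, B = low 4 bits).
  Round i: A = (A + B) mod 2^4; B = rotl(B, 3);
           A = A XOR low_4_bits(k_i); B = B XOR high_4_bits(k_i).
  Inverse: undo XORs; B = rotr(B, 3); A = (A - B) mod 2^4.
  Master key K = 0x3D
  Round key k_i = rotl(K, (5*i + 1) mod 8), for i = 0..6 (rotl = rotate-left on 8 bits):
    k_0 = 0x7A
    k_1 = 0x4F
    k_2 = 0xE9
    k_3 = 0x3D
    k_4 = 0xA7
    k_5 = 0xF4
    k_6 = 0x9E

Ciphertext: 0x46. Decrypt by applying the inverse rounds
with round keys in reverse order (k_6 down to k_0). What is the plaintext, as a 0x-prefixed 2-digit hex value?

s_0 = ciphertext = 0x46
s_1 = InvRound(s_0, k_6) = 0xBF
s_2 = InvRound(s_1, k_5) = 0xF0
s_3 = InvRound(s_2, k_4) = 0x35
s_4 = InvRound(s_3, k_3) = 0x2C
s_5 = InvRound(s_4, k_2) = 0x74
s_6 = InvRound(s_5, k_1) = 0x80
s_7 = InvRound(s_6, k_0) = 0x4E

0x4E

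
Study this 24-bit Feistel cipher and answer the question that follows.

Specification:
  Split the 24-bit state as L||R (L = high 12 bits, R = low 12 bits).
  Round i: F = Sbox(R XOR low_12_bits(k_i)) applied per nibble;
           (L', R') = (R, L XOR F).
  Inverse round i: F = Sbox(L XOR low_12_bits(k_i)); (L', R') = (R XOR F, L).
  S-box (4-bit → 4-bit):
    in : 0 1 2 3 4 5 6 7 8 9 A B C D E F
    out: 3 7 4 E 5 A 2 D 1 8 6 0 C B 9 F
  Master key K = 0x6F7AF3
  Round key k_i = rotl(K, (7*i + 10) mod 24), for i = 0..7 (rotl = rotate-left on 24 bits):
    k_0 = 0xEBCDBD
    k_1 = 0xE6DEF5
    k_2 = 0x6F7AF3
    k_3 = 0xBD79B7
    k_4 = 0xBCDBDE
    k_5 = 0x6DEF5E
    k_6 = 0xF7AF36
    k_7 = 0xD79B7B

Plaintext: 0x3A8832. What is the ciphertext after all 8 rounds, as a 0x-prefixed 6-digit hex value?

s_0 = plaintext = 0x3A8832
s_1 = Round(s_0, k_0) = 0x8329B7
s_2 = Round(s_1, k_1) = 0x9B7566
s_3 = Round(s_2, k_2) = 0x56663D
s_4 = Round(s_3, k_3) = 0x63DA70
s_5 = Round(s_4, k_4) = 0xA70154
s_6 = Round(s_5, k_5) = 0x154346
s_7 = Round(s_6, k_6) = 0x346D87
s_8 = Round(s_7, k_7) = 0xD871BA

0xD871BA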